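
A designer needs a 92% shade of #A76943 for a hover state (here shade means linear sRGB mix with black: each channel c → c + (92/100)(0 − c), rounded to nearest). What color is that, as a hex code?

#A76943 is rgb(167, 105, 67).
A 92% shade moves each channel 92% toward 0:
  R: 167 + 0.92×(0−167) = 167 − 153.64 = 13.36 → 13
  G: 105 + 0.92×(0−105) = 105 − 96.6 = 8.4 → 8
  B: 67 − 61.64 = 5.36 → 5
rgb(13, 8, 5) = #0D0805.

#0D0805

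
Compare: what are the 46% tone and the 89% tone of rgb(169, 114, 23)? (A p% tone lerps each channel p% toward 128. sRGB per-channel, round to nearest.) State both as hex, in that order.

#967847, #857e74

46% tone:
  R: 169 + 0.46×(128−169) = 169 − 18.86 = 150.14 → 150
  G: 114 + 0.46×(128−114) = 114 + 6.44 = 120.44 → 120
  B: 23 + 0.46×(128−23) = 23 + 48.3 = 71.3 → 71
  → #967847
89% tone:
  R: 169 − 36.49 = 132.51 → 133
  G: 114 + 12.46 = 126.46 → 126
  B: 23 + 93.45 = 116.45 → 116
  → #857e74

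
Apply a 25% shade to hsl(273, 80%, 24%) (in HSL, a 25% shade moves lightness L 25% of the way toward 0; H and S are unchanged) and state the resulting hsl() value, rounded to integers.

hsl(273, 80%, 18%)

L moves 25% from 24 toward 0: 24 − 6 = 18 → 18.
H and S are unchanged.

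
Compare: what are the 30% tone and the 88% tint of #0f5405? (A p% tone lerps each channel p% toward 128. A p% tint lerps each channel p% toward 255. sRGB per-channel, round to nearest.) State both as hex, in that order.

#0f5405 is rgb(15, 84, 5).
30% tone:
  R: 15 + 0.3×(128−15) = 15 + 33.9 = 48.9 → 49
  G: 84 + 0.3×(128−84) = 84 + 13.2 = 97.2 → 97
  B: 5 + 0.3×(128−5) = 5 + 36.9 = 41.9 → 42
  → #31612a
88% tint:
  R: 15 + 0.88×(255−15) = 15 + 211.2 = 226.2 → 226
  G: 84 + 0.88×(255−84) = 84 + 150.48 = 234.48 → 234
  B: 5 + 220 = 225 → 225
  → #e2eae1

#31612a, #e2eae1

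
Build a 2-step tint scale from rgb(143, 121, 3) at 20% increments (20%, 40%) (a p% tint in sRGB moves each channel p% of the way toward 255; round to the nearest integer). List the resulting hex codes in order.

#a59435, #bcaf68

20%: (143 + 22.4 = 165.4→165, 121 + 26.8 = 147.8→148, 3 + 50.4 = 53.4→53) → #a59435
40%: (143 + 44.8 = 187.8→188, 121 + 53.6 = 174.6→175, 3 + 100.8 = 103.8→104) → #bcaf68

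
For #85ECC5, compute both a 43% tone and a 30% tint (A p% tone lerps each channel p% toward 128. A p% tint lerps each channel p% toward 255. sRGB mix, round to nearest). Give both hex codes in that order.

#85ECC5 is rgb(133, 236, 197).
43% tone:
  R: 133 + 0.43×(128−133) = 133 − 2.15 = 130.85 → 131
  G: 236 + 0.43×(128−236) = 236 − 46.44 = 189.56 → 190
  B: 197 + 0.43×(128−197) = 197 − 29.67 = 167.33 → 167
  → #83BEA7
30% tint:
  R: 133 + 36.6 = 169.6 → 170
  G: 236 + 0.3×(255−236) = 236 + 5.7 = 241.7 → 242
  B: 197 + 17.4 = 214.4 → 214
  → #AAF2D6

#83BEA7, #AAF2D6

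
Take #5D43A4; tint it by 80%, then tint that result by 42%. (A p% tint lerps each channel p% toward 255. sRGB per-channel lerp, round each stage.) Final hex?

#5D43A4 is rgb(93, 67, 164).
An 80% tint moves each channel 80% toward 255:
  R: 93 + 0.8×(255−93) = 93 + 129.6 = 222.6 → 223
  G: 67 + 150.4 = 217.4 → 217
  B: 164 + 0.8×(255−164) = 164 + 72.8 = 236.8 → 237
After the tint: rgb(223, 217, 237) = #DFD9ED.
Lerp each channel 42% toward 255:
  R: 223 + 13.44 = 236.44 → 236
  G: 217 + 15.96 = 232.96 → 233
  B: 237 + 7.56 = 244.56 → 245
rgb(236, 233, 245) = #ECE9F5.

#ECE9F5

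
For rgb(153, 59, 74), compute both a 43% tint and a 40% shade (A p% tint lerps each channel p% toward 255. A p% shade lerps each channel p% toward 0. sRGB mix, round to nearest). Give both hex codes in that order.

#c58f98, #5c232c

43% tint:
  R: 153 + 0.43×(255−153) = 153 + 43.86 = 196.86 → 197
  G: 59 + 0.43×(255−59) = 59 + 84.28 = 143.28 → 143
  B: 74 + 0.43×(255−74) = 74 + 77.83 = 151.83 → 152
  → #c58f98
40% shade:
  R: 153 + 0.4×(0−153) = 153 − 61.2 = 91.8 → 92
  G: 59 − 23.6 = 35.4 → 35
  B: 74 + 0.4×(0−74) = 74 − 29.6 = 44.4 → 44
  → #5c232c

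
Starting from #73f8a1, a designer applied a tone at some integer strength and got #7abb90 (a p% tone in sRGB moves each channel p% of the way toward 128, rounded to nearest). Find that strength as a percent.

51%

#73f8a1 is rgb(115, 248, 161); #7abb90 is rgb(122, 187, 144).
On the G channel (widest range): 187 ≈ 248 + (p/100)(128 − 248), so p ≈ 100×(187 − 248)/(128 − 248) = -6100/-120 = 50.83.
p = 51 reproduces all three channels after rounding.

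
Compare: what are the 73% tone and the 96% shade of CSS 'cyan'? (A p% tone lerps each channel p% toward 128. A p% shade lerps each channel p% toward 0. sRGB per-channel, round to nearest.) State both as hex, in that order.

#5DA2A2, #000A0A

CSS cyan is rgb(0, 255, 255).
73% tone:
  R: 0 + 0.73×(128−0) = 0 + 93.44 = 93.44 → 93
  G: 255 − 92.71 = 162.29 → 162
  B: 255 − 92.71 = 162.29 → 162
  → #5DA2A2
96% shade:
  R: 0 + 0.96×(0−0) = 0 + 0 = 0 → 0
  G: 255 + 0.96×(0−255) = 255 − 244.8 = 10.2 → 10
  B: 255 + 0.96×(0−255) = 255 − 244.8 = 10.2 → 10
  → #000A0A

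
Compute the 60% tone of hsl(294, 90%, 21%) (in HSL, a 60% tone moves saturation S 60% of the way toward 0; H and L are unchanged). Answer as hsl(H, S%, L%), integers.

hsl(294, 36%, 21%)

S moves 60% from 90 toward 0: 90 − 54 = 36 → 36.
H and L are unchanged.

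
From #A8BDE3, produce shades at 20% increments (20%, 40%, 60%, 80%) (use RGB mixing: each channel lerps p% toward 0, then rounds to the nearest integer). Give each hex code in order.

#A8BDE3 is rgb(168, 189, 227).
20%: (168 − 33.6 = 134.4→134, 189 − 37.8 = 151.2→151, 227 − 45.4 = 181.6→182) → #8697B6
40%: (168 − 67.2 = 100.8→101, 189 − 75.6 = 113.4→113, 227 − 90.8 = 136.2→136) → #657188
60%: (168 − 100.8 = 67.2→67, 189 − 113.4 = 75.6→76, 227 − 136.2 = 90.8→91) → #434C5B
80%: (168 − 134.4 = 33.6→34, 189 − 151.2 = 37.8→38, 227 − 181.6 = 45.4→45) → #22262D

#8697B6, #657188, #434C5B, #22262D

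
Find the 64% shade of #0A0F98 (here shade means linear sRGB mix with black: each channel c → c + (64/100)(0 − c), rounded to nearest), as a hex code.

#0A0F98 is rgb(10, 15, 152).
Lerp each channel 64% toward 0:
  R: 10 − 6.4 = 3.6 → 4
  G: 15 + 0.64×(0−15) = 15 − 9.6 = 5.4 → 5
  B: 152 − 97.28 = 54.72 → 55
rgb(4, 5, 55) = #040537.

#040537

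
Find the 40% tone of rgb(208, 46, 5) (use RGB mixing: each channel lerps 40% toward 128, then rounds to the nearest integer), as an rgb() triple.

A 40% tone moves each channel 40% toward 128:
  R: 208 − 32 = 176 → 176
  G: 46 + 32.8 = 78.8 → 79
  B: 5 + 0.4×(128−5) = 5 + 49.2 = 54.2 → 54

rgb(176, 79, 54)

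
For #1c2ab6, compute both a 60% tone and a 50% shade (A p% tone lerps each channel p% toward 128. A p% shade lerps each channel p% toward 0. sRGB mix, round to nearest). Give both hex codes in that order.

#1c2ab6 is rgb(28, 42, 182).
60% tone:
  R: 28 + 0.6×(128−28) = 28 + 60 = 88 → 88
  G: 42 + 51.6 = 93.6 → 94
  B: 182 + 0.6×(128−182) = 182 − 32.4 = 149.6 → 150
  → #585e96
50% shade:
  R: 28 + 0.5×(0−28) = 28 − 14 = 14 → 14
  G: 42 + 0.5×(0−42) = 42 − 21 = 21 → 21
  B: 182 − 91 = 91 → 91
  → #0e155b

#585e96, #0e155b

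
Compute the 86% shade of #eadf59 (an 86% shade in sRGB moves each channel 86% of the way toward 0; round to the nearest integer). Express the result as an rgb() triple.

rgb(33, 31, 12)

#eadf59 is rgb(234, 223, 89).
Per channel, c → c + 0.86(0 − c):
  R: 234 + 0.86×(0−234) = 234 − 201.24 = 32.76 → 33
  G: 223 − 191.78 = 31.22 → 31
  B: 89 + 0.86×(0−89) = 89 − 76.54 = 12.46 → 12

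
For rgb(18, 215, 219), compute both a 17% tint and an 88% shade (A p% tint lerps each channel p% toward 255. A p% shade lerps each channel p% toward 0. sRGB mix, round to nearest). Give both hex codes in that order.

#3ADEE1, #021A1A

17% tint:
  R: 18 + 0.17×(255−18) = 18 + 40.29 = 58.29 → 58
  G: 215 + 0.17×(255−215) = 215 + 6.8 = 221.8 → 222
  B: 219 + 0.17×(255−219) = 219 + 6.12 = 225.12 → 225
  → #3ADEE1
88% shade:
  R: 18 + 0.88×(0−18) = 18 − 15.84 = 2.16 → 2
  G: 215 + 0.88×(0−215) = 215 − 189.2 = 25.8 → 26
  B: 219 − 192.72 = 26.28 → 26
  → #021A1A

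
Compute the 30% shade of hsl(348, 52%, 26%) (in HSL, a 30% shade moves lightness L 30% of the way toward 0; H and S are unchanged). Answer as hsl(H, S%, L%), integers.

L moves 30% from 26 toward 0: 26 − 7.8 = 18.2 → 18.
H and S are unchanged.

hsl(348, 52%, 18%)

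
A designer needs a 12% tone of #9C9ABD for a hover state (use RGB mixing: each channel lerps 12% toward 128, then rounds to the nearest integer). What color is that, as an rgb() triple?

rgb(153, 151, 182)

#9C9ABD is rgb(156, 154, 189).
Lerp each channel 12% toward 128:
  R: 156 − 3.36 = 152.64 → 153
  G: 154 + 0.12×(128−154) = 154 − 3.12 = 150.88 → 151
  B: 189 − 7.32 = 181.68 → 182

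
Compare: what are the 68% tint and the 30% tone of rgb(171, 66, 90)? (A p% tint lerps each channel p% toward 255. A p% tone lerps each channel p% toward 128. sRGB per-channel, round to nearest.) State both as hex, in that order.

68% tint:
  R: 171 + 57.12 = 228.12 → 228
  G: 66 + 128.52 = 194.52 → 195
  B: 90 + 112.2 = 202.2 → 202
  → #e4c3ca
30% tone:
  R: 171 − 12.9 = 158.1 → 158
  G: 66 + 0.3×(128−66) = 66 + 18.6 = 84.6 → 85
  B: 90 + 0.3×(128−90) = 90 + 11.4 = 101.4 → 101
  → #9e5565

#e4c3ca, #9e5565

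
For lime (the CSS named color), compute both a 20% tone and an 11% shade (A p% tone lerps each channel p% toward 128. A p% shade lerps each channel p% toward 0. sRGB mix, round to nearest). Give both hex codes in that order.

CSS lime is rgb(0, 255, 0).
20% tone:
  R: 0 + 25.6 = 25.6 → 26
  G: 255 − 25.4 = 229.6 → 230
  B: 0 + 0.2×(128−0) = 0 + 25.6 = 25.6 → 26
  → #1AE61A
11% shade:
  R: 0 + 0 = 0 → 0
  G: 255 + 0.11×(0−255) = 255 − 28.05 = 226.95 → 227
  B: 0 + 0.11×(0−0) = 0 + 0 = 0 → 0
  → #00E300

#1AE61A, #00E300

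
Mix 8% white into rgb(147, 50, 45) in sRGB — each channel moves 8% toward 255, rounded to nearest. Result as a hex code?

An 8% tint moves each channel 8% toward 255:
  R: 147 + 0.08×(255−147) = 147 + 8.64 = 155.64 → 156
  G: 50 + 0.08×(255−50) = 50 + 16.4 = 66.4 → 66
  B: 45 + 0.08×(255−45) = 45 + 16.8 = 61.8 → 62
rgb(156, 66, 62) = #9c423e.

#9c423e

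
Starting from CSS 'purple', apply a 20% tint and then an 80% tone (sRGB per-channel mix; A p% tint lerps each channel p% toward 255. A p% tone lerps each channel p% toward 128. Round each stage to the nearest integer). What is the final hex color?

#857185

CSS purple is rgb(128, 0, 128).
Per channel, c → c + 0.2(255 − c):
  R: 128 + 0.2×(255−128) = 128 + 25.4 = 153.4 → 153
  G: 0 + 0.2×(255−0) = 0 + 51 = 51 → 51
  B: 128 + 0.2×(255−128) = 128 + 25.4 = 153.4 → 153
After the tint: rgb(153, 51, 153) = #993399.
Lerp each channel 80% toward 128:
  R: 153 − 20 = 133 → 133
  G: 51 + 0.8×(128−51) = 51 + 61.6 = 112.6 → 113
  B: 153 + 0.8×(128−153) = 153 − 20 = 133 → 133
rgb(133, 113, 133) = #857185.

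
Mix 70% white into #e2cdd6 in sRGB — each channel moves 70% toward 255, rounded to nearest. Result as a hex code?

#e2cdd6 is rgb(226, 205, 214).
Lerp each channel 70% toward 255:
  R: 226 + 0.7×(255−226) = 226 + 20.3 = 246.3 → 246
  G: 205 + 0.7×(255−205) = 205 + 35 = 240 → 240
  B: 214 + 0.7×(255−214) = 214 + 28.7 = 242.7 → 243
rgb(246, 240, 243) = #f6f0f3.

#f6f0f3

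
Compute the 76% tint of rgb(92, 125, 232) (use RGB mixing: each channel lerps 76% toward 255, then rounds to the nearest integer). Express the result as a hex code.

#D8E0F9

Lerp each channel 76% toward 255:
  R: 92 + 0.76×(255−92) = 92 + 123.88 = 215.88 → 216
  G: 125 + 0.76×(255−125) = 125 + 98.8 = 223.8 → 224
  B: 232 + 0.76×(255−232) = 232 + 17.48 = 249.48 → 249
rgb(216, 224, 249) = #D8E0F9.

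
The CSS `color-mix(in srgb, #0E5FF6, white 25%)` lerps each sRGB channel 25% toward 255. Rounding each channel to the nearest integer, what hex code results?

#4A87F8

#0E5FF6 is rgb(14, 95, 246).
A 25% tint moves each channel 25% toward 255:
  R: 14 + 0.25×(255−14) = 14 + 60.25 = 74.25 → 74
  G: 95 + 0.25×(255−95) = 95 + 40 = 135 → 135
  B: 246 + 2.25 = 248.25 → 248
rgb(74, 135, 248) = #4A87F8.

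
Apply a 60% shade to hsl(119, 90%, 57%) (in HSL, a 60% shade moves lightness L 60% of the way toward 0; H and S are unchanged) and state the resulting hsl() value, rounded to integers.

L moves 60% from 57 toward 0: 57 − 34.2 = 22.8 → 23.
H and S are unchanged.

hsl(119, 90%, 23%)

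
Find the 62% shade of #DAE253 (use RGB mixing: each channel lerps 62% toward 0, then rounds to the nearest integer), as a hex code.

#DAE253 is rgb(218, 226, 83).
Per channel, c → c + 0.62(0 − c):
  R: 218 − 135.16 = 82.84 → 83
  G: 226 + 0.62×(0−226) = 226 − 140.12 = 85.88 → 86
  B: 83 − 51.46 = 31.54 → 32
rgb(83, 86, 32) = #535620.

#535620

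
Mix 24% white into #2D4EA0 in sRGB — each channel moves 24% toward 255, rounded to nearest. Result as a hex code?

#5F78B7

#2D4EA0 is rgb(45, 78, 160).
Per channel, c → c + 0.24(255 − c):
  R: 45 + 0.24×(255−45) = 45 + 50.4 = 95.4 → 95
  G: 78 + 0.24×(255−78) = 78 + 42.48 = 120.48 → 120
  B: 160 + 22.8 = 182.8 → 183
rgb(95, 120, 183) = #5F78B7.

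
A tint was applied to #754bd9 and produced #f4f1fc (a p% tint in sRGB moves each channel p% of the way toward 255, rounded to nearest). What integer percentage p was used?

92%

#754bd9 is rgb(117, 75, 217); #f4f1fc is rgb(244, 241, 252).
On the G channel (widest range): 241 ≈ 75 + (p/100)(255 − 75), so p ≈ 100×(241 − 75)/(255 − 75) = 16600/180 = 92.22.
p = 92 reproduces all three channels after rounding.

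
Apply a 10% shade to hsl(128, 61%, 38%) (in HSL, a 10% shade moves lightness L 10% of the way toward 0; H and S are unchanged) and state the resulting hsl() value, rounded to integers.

hsl(128, 61%, 34%)

L moves 10% from 38 toward 0: 38 − 3.8 = 34.2 → 34.
H and S are unchanged.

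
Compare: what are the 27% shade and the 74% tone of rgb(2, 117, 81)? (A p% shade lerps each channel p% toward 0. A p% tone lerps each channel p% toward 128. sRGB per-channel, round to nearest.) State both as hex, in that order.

#01553B, #5F7D74

27% shade:
  R: 2 + 0.27×(0−2) = 2 − 0.54 = 1.46 → 1
  G: 117 + 0.27×(0−117) = 117 − 31.59 = 85.41 → 85
  B: 81 + 0.27×(0−81) = 81 − 21.87 = 59.13 → 59
  → #01553B
74% tone:
  R: 2 + 0.74×(128−2) = 2 + 93.24 = 95.24 → 95
  G: 117 + 8.14 = 125.14 → 125
  B: 81 + 0.74×(128−81) = 81 + 34.78 = 115.78 → 116
  → #5F7D74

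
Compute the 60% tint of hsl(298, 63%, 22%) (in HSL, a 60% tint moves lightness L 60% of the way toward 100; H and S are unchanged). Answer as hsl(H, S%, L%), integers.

hsl(298, 63%, 69%)

L moves 60% from 22 toward 100: 22 + 46.8 = 68.8 → 69.
H and S are unchanged.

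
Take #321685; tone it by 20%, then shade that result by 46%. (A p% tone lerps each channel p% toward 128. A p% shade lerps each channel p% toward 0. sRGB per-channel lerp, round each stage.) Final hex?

#321685 is rgb(50, 22, 133).
Per channel, c → c + 0.2(128 − c):
  R: 50 + 0.2×(128−50) = 50 + 15.6 = 65.6 → 66
  G: 22 + 0.2×(128−22) = 22 + 21.2 = 43.2 → 43
  B: 133 + 0.2×(128−133) = 133 − 1 = 132 → 132
After the tone: rgb(66, 43, 132) = #422b84.
Per channel, c → c + 0.46(0 − c):
  R: 66 − 30.36 = 35.64 → 36
  G: 43 + 0.46×(0−43) = 43 − 19.78 = 23.22 → 23
  B: 132 − 60.72 = 71.28 → 71
rgb(36, 23, 71) = #241747.

#241747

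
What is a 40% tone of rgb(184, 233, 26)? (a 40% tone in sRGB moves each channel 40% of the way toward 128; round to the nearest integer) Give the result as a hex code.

Lerp each channel 40% toward 128:
  R: 184 + 0.4×(128−184) = 184 − 22.4 = 161.6 → 162
  G: 233 + 0.4×(128−233) = 233 − 42 = 191 → 191
  B: 26 + 0.4×(128−26) = 26 + 40.8 = 66.8 → 67
rgb(162, 191, 67) = #a2bf43.

#a2bf43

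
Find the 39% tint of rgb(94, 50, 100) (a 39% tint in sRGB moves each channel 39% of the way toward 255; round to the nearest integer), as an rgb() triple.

Lerp each channel 39% toward 255:
  R: 94 + 0.39×(255−94) = 94 + 62.79 = 156.79 → 157
  G: 50 + 0.39×(255−50) = 50 + 79.95 = 129.95 → 130
  B: 100 + 60.45 = 160.45 → 160

rgb(157, 130, 160)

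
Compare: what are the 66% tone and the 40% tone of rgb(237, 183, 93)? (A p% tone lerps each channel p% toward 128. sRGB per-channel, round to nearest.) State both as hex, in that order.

66% tone:
  R: 237 − 71.94 = 165.06 → 165
  G: 183 − 36.3 = 146.7 → 147
  B: 93 + 23.1 = 116.1 → 116
  → #a59374
40% tone:
  R: 237 − 43.6 = 193.4 → 193
  G: 183 + 0.4×(128−183) = 183 − 22 = 161 → 161
  B: 93 + 0.4×(128−93) = 93 + 14 = 107 → 107
  → #c1a16b

#a59374, #c1a16b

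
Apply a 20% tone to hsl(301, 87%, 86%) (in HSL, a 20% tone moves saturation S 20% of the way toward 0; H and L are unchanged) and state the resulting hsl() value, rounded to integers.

hsl(301, 70%, 86%)

S moves 20% from 87 toward 0: 87 − 17.4 = 69.6 → 70.
H and L are unchanged.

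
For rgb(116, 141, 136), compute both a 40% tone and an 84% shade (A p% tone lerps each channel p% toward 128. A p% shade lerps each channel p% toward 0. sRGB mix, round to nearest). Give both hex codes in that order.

40% tone:
  R: 116 + 0.4×(128−116) = 116 + 4.8 = 120.8 → 121
  G: 141 + 0.4×(128−141) = 141 − 5.2 = 135.8 → 136
  B: 136 + 0.4×(128−136) = 136 − 3.2 = 132.8 → 133
  → #798885
84% shade:
  R: 116 − 97.44 = 18.56 → 19
  G: 141 + 0.84×(0−141) = 141 − 118.44 = 22.56 → 23
  B: 136 − 114.24 = 21.76 → 22
  → #131716

#798885, #131716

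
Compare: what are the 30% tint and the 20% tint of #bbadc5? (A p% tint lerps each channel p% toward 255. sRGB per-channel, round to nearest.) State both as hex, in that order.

#bbadc5 is rgb(187, 173, 197).
30% tint:
  R: 187 + 20.4 = 207.4 → 207
  G: 173 + 0.3×(255−173) = 173 + 24.6 = 197.6 → 198
  B: 197 + 0.3×(255−197) = 197 + 17.4 = 214.4 → 214
  → #cfc6d6
20% tint:
  R: 187 + 13.6 = 200.6 → 201
  G: 173 + 0.2×(255−173) = 173 + 16.4 = 189.4 → 189
  B: 197 + 0.2×(255−197) = 197 + 11.6 = 208.6 → 209
  → #c9bdd1

#cfc6d6, #c9bdd1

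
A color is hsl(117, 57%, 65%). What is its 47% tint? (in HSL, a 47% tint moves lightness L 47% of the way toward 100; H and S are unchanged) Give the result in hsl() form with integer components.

hsl(117, 57%, 81%)

L moves 47% from 65 toward 100: 65 + 16.45 = 81.45 → 81.
H and S are unchanged.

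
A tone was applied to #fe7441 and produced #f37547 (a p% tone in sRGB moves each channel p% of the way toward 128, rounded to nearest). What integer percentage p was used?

9%

#fe7441 is rgb(254, 116, 65); #f37547 is rgb(243, 117, 71).
On the R channel (widest range): 243 ≈ 254 + (p/100)(128 − 254), so p ≈ 100×(243 − 254)/(128 − 254) = -1100/-126 = 8.73.
p = 9 reproduces all three channels after rounding.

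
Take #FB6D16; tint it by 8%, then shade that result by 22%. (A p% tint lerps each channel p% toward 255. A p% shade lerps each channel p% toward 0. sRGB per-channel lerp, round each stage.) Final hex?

#C45E20

#FB6D16 is rgb(251, 109, 22).
Lerp each channel 8% toward 255:
  R: 251 + 0.08×(255−251) = 251 + 0.32 = 251.32 → 251
  G: 109 + 0.08×(255−109) = 109 + 11.68 = 120.68 → 121
  B: 22 + 18.64 = 40.64 → 41
After the tint: rgb(251, 121, 41) = #FB7929.
A 22% shade moves each channel 22% toward 0:
  R: 251 − 55.22 = 195.78 → 196
  G: 121 + 0.22×(0−121) = 121 − 26.62 = 94.38 → 94
  B: 41 + 0.22×(0−41) = 41 − 9.02 = 31.98 → 32
rgb(196, 94, 32) = #C45E20.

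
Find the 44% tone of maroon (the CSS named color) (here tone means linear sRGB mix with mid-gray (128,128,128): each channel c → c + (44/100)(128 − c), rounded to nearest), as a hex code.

#803838

CSS maroon is rgb(128, 0, 0).
A 44% tone moves each channel 44% toward 128:
  R: 128 + 0.44×(128−128) = 128 + 0 = 128 → 128
  G: 0 + 0.44×(128−0) = 0 + 56.32 = 56.32 → 56
  B: 0 + 56.32 = 56.32 → 56
rgb(128, 56, 56) = #803838.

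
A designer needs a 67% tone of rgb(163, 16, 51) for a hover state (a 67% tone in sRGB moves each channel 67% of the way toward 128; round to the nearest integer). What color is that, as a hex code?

Lerp each channel 67% toward 128:
  R: 163 + 0.67×(128−163) = 163 − 23.45 = 139.55 → 140
  G: 16 + 0.67×(128−16) = 16 + 75.04 = 91.04 → 91
  B: 51 + 0.67×(128−51) = 51 + 51.59 = 102.59 → 103
rgb(140, 91, 103) = #8C5B67.

#8C5B67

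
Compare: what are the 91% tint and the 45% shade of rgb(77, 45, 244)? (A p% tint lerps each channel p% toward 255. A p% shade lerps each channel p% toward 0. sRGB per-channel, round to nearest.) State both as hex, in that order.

91% tint:
  R: 77 + 0.91×(255−77) = 77 + 161.98 = 238.98 → 239
  G: 45 + 0.91×(255−45) = 45 + 191.1 = 236.1 → 236
  B: 244 + 0.91×(255−244) = 244 + 10.01 = 254.01 → 254
  → #EFECFE
45% shade:
  R: 77 + 0.45×(0−77) = 77 − 34.65 = 42.35 → 42
  G: 45 + 0.45×(0−45) = 45 − 20.25 = 24.75 → 25
  B: 244 + 0.45×(0−244) = 244 − 109.8 = 134.2 → 134
  → #2A1986

#EFECFE, #2A1986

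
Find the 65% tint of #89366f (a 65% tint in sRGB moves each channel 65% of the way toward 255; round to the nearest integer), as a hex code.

#d6b9cd

#89366f is rgb(137, 54, 111).
Lerp each channel 65% toward 255:
  R: 137 + 76.7 = 213.7 → 214
  G: 54 + 0.65×(255−54) = 54 + 130.65 = 184.65 → 185
  B: 111 + 0.65×(255−111) = 111 + 93.6 = 204.6 → 205
rgb(214, 185, 205) = #d6b9cd.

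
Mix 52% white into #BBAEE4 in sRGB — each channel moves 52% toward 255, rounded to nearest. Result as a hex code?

#BBAEE4 is rgb(187, 174, 228).
A 52% tint moves each channel 52% toward 255:
  R: 187 + 35.36 = 222.36 → 222
  G: 174 + 42.12 = 216.12 → 216
  B: 228 + 0.52×(255−228) = 228 + 14.04 = 242.04 → 242
rgb(222, 216, 242) = #DED8F2.

#DED8F2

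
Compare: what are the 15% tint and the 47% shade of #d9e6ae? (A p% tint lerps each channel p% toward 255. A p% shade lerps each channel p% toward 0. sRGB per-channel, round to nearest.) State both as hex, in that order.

#d9e6ae is rgb(217, 230, 174).
15% tint:
  R: 217 + 5.7 = 222.7 → 223
  G: 230 + 3.75 = 233.75 → 234
  B: 174 + 12.15 = 186.15 → 186
  → #dfeaba
47% shade:
  R: 217 − 101.99 = 115.01 → 115
  G: 230 − 108.1 = 121.9 → 122
  B: 174 + 0.47×(0−174) = 174 − 81.78 = 92.22 → 92
  → #737a5c

#dfeaba, #737a5c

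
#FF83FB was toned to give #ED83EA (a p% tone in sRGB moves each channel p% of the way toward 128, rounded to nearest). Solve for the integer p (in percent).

#FF83FB is rgb(255, 131, 251); #ED83EA is rgb(237, 131, 234).
On the R channel (widest range): 237 ≈ 255 + (p/100)(128 − 255), so p ≈ 100×(237 − 255)/(128 − 255) = -1800/-127 = 14.17.
p = 14 reproduces all three channels after rounding.

14%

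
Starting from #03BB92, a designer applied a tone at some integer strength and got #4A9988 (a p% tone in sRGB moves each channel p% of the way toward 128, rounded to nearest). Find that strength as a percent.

#03BB92 is rgb(3, 187, 146); #4A9988 is rgb(74, 153, 136).
On the R channel (widest range): 74 ≈ 3 + (p/100)(128 − 3), so p ≈ 100×(74 − 3)/(128 − 3) = 7100/125 = 56.80.
p = 57 reproduces all three channels after rounding.

57%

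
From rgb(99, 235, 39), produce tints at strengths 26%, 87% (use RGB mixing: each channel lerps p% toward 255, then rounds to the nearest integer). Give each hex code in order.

#8cf05f, #ebfce3

26%: (99 + 40.56 = 139.56→140, 235 + 5.2 = 240.2→240, 39 + 56.16 = 95.16→95) → #8cf05f
87%: (99 + 135.72 = 234.72→235, 235 + 17.4 = 252.4→252, 39 + 187.92 = 226.92→227) → #ebfce3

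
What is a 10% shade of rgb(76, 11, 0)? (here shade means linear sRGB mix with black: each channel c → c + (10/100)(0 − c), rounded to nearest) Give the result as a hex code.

Lerp each channel 10% toward 0:
  R: 76 + 0.1×(0−76) = 76 − 7.6 = 68.4 → 68
  G: 11 + 0.1×(0−11) = 11 − 1.1 = 9.9 → 10
  B: 0 + 0.1×(0−0) = 0 + 0 = 0 → 0
rgb(68, 10, 0) = #440a00.

#440a00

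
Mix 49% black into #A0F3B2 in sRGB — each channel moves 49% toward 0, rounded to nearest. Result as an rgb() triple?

#A0F3B2 is rgb(160, 243, 178).
Lerp each channel 49% toward 0:
  R: 160 + 0.49×(0−160) = 160 − 78.4 = 81.6 → 82
  G: 243 − 119.07 = 123.93 → 124
  B: 178 + 0.49×(0−178) = 178 − 87.22 = 90.78 → 91

rgb(82, 124, 91)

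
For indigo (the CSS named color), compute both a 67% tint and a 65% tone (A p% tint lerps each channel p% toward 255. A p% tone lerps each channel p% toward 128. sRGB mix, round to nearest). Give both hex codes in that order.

#C4ABD6, #6D5381

CSS indigo is rgb(75, 0, 130).
67% tint:
  R: 75 + 120.6 = 195.6 → 196
  G: 0 + 0.67×(255−0) = 0 + 170.85 = 170.85 → 171
  B: 130 + 83.75 = 213.75 → 214
  → #C4ABD6
65% tone:
  R: 75 + 0.65×(128−75) = 75 + 34.45 = 109.45 → 109
  G: 0 + 83.2 = 83.2 → 83
  B: 130 + 0.65×(128−130) = 130 − 1.3 = 128.7 → 129
  → #6D5381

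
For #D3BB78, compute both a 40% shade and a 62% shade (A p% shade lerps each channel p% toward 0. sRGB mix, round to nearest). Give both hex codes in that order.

#7F7048, #50472E

#D3BB78 is rgb(211, 187, 120).
40% shade:
  R: 211 − 84.4 = 126.6 → 127
  G: 187 − 74.8 = 112.2 → 112
  B: 120 − 48 = 72 → 72
  → #7F7048
62% shade:
  R: 211 + 0.62×(0−211) = 211 − 130.82 = 80.18 → 80
  G: 187 + 0.62×(0−187) = 187 − 115.94 = 71.06 → 71
  B: 120 + 0.62×(0−120) = 120 − 74.4 = 45.6 → 46
  → #50472E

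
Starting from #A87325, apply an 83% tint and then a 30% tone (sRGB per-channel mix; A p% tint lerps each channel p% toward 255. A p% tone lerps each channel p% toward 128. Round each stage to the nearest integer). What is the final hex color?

#CEC8BF

#A87325 is rgb(168, 115, 37).
Lerp each channel 83% toward 255:
  R: 168 + 0.83×(255−168) = 168 + 72.21 = 240.21 → 240
  G: 115 + 0.83×(255−115) = 115 + 116.2 = 231.2 → 231
  B: 37 + 0.83×(255−37) = 37 + 180.94 = 217.94 → 218
After the tint: rgb(240, 231, 218) = #F0E7DA.
A 30% tone moves each channel 30% toward 128:
  R: 240 − 33.6 = 206.4 → 206
  G: 231 + 0.3×(128−231) = 231 − 30.9 = 200.1 → 200
  B: 218 + 0.3×(128−218) = 218 − 27 = 191 → 191
rgb(206, 200, 191) = #CEC8BF.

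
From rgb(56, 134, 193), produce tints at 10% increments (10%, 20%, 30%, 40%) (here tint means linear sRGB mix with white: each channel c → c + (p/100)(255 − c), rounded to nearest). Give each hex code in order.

10%: (56 + 19.9 = 75.9→76, 134 + 12.1 = 146.1→146, 193 + 6.2 = 199.2→199) → #4C92C7
20%: (56 + 39.8 = 95.8→96, 134 + 24.2 = 158.2→158, 193 + 12.4 = 205.4→205) → #609ECD
30%: (56 + 59.7 = 115.7→116, 134 + 36.3 = 170.3→170, 193 + 18.6 = 211.6→212) → #74AAD4
40%: (56 + 79.6 = 135.6→136, 134 + 48.4 = 182.4→182, 193 + 24.8 = 217.8→218) → #88B6DA

#4C92C7, #609ECD, #74AAD4, #88B6DA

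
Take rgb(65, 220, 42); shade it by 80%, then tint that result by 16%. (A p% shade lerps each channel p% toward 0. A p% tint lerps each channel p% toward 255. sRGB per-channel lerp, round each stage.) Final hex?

Per channel, c → c + 0.8(0 − c):
  R: 65 + 0.8×(0−65) = 65 − 52 = 13 → 13
  G: 220 + 0.8×(0−220) = 220 − 176 = 44 → 44
  B: 42 − 33.6 = 8.4 → 8
After the shade: rgb(13, 44, 8) = #0D2C08.
A 16% tint moves each channel 16% toward 255:
  R: 13 + 0.16×(255−13) = 13 + 38.72 = 51.72 → 52
  G: 44 + 0.16×(255−44) = 44 + 33.76 = 77.76 → 78
  B: 8 + 0.16×(255−8) = 8 + 39.52 = 47.52 → 48
rgb(52, 78, 48) = #344E30.

#344E30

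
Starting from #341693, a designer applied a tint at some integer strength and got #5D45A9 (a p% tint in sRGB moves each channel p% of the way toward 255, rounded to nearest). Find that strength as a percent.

20%

#341693 is rgb(52, 22, 147); #5D45A9 is rgb(93, 69, 169).
On the G channel (widest range): 69 ≈ 22 + (p/100)(255 − 22), so p ≈ 100×(69 − 22)/(255 − 22) = 4700/233 = 20.17.
p = 20 reproduces all three channels after rounding.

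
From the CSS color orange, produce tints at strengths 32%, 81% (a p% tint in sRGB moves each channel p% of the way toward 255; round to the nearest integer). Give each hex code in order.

#ffc252, #ffeecf

CSS orange is rgb(255, 165, 0).
32%: (255→255, 165 + 28.8 = 193.8→194, 0 + 81.6 = 81.6→82) → #ffc252
81%: (255→255, 165 + 72.9 = 237.9→238, 0 + 206.55 = 206.55→207) → #ffeecf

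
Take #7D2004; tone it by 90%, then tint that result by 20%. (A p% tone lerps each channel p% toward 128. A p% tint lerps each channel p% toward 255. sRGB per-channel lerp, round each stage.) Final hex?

#999190

#7D2004 is rgb(125, 32, 4).
Per channel, c → c + 0.9(128 − c):
  R: 125 + 0.9×(128−125) = 125 + 2.7 = 127.7 → 128
  G: 32 + 0.9×(128−32) = 32 + 86.4 = 118.4 → 118
  B: 4 + 0.9×(128−4) = 4 + 111.6 = 115.6 → 116
After the tone: rgb(128, 118, 116) = #807674.
A 20% tint moves each channel 20% toward 255:
  R: 128 + 0.2×(255−128) = 128 + 25.4 = 153.4 → 153
  G: 118 + 27.4 = 145.4 → 145
  B: 116 + 0.2×(255−116) = 116 + 27.8 = 143.8 → 144
rgb(153, 145, 144) = #999190.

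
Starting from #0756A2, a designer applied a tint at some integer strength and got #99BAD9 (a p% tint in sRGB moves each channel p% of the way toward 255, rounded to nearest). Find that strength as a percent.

#0756A2 is rgb(7, 86, 162); #99BAD9 is rgb(153, 186, 217).
On the R channel (widest range): 153 ≈ 7 + (p/100)(255 − 7), so p ≈ 100×(153 − 7)/(255 − 7) = 14600/248 = 58.87.
p = 59 reproduces all three channels after rounding.

59%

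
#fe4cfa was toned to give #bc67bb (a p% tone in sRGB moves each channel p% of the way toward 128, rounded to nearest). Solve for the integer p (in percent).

52%

#fe4cfa is rgb(254, 76, 250); #bc67bb is rgb(188, 103, 187).
On the R channel (widest range): 188 ≈ 254 + (p/100)(128 − 254), so p ≈ 100×(188 − 254)/(128 − 254) = -6600/-126 = 52.38.
p = 52 reproduces all three channels after rounding.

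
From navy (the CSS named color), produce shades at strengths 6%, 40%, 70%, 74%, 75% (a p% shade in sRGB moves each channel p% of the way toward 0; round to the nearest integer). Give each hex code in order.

#000078, #00004D, #000026, #000021, #000020

CSS navy is rgb(0, 0, 128).
6%: (0→0, 0→0, 128 − 7.68 = 120.32→120) → #000078
40%: (0→0, 0→0, 128 − 51.2 = 76.8→77) → #00004D
70%: (0→0, 0→0, 128 − 89.6 = 38.4→38) → #000026
74%: (0→0, 0→0, 128 − 94.72 = 33.28→33) → #000021
75%: (0→0, 0→0, 128 − 96 = 32→32) → #000020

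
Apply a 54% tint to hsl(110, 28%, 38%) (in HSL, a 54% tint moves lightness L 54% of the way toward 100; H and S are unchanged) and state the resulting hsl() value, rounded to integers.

L moves 54% from 38 toward 100: 38 + 33.48 = 71.48 → 71.
H and S are unchanged.

hsl(110, 28%, 71%)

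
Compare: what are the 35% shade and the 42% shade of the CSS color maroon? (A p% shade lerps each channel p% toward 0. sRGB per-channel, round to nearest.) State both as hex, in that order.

#530000, #4A0000

CSS maroon is rgb(128, 0, 0).
35% shade:
  R: 128 − 44.8 = 83.2 → 83
  G: 0 + 0.35×(0−0) = 0 + 0 = 0 → 0
  B: 0 + 0 = 0 → 0
  → #530000
42% shade:
  R: 128 + 0.42×(0−128) = 128 − 53.76 = 74.24 → 74
  G: 0 + 0 = 0 → 0
  B: 0 + 0.42×(0−0) = 0 + 0 = 0 → 0
  → #4A0000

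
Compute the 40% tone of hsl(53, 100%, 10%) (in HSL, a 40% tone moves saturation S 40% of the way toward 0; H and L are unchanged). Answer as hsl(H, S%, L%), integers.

hsl(53, 60%, 10%)

S moves 40% from 100 toward 0: 100 − 40 = 60 → 60.
H and L are unchanged.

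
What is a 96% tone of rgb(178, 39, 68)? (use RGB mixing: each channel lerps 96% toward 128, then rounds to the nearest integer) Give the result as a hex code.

A 96% tone moves each channel 96% toward 128:
  R: 178 + 0.96×(128−178) = 178 − 48 = 130 → 130
  G: 39 + 0.96×(128−39) = 39 + 85.44 = 124.44 → 124
  B: 68 + 57.6 = 125.6 → 126
rgb(130, 124, 126) = #827c7e.

#827c7e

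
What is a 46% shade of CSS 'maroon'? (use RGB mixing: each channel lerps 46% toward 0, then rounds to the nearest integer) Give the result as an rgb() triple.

rgb(69, 0, 0)

CSS maroon is rgb(128, 0, 0).
Lerp each channel 46% toward 0:
  R: 128 + 0.46×(0−128) = 128 − 58.88 = 69.12 → 69
  G: 0 + 0 = 0 → 0
  B: 0 + 0 = 0 → 0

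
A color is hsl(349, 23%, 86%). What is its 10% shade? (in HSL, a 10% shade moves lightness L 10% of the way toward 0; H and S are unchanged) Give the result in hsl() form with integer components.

L moves 10% from 86 toward 0: 86 − 8.6 = 77.4 → 77.
H and S are unchanged.

hsl(349, 23%, 77%)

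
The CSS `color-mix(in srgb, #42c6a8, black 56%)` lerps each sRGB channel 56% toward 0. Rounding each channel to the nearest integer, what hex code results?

#42c6a8 is rgb(66, 198, 168).
A 56% shade moves each channel 56% toward 0:
  R: 66 + 0.56×(0−66) = 66 − 36.96 = 29.04 → 29
  G: 198 − 110.88 = 87.12 → 87
  B: 168 + 0.56×(0−168) = 168 − 94.08 = 73.92 → 74
rgb(29, 87, 74) = #1d574a.

#1d574a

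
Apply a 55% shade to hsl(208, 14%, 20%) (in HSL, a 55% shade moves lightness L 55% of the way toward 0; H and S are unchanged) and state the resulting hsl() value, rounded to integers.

hsl(208, 14%, 9%)

L moves 55% from 20 toward 0: 20 − 11 = 9 → 9.
H and S are unchanged.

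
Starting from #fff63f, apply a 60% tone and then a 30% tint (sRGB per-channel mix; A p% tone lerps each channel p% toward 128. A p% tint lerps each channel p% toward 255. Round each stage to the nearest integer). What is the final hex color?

#cac794

#fff63f is rgb(255, 246, 63).
A 60% tone moves each channel 60% toward 128:
  R: 255 + 0.6×(128−255) = 255 − 76.2 = 178.8 → 179
  G: 246 + 0.6×(128−246) = 246 − 70.8 = 175.2 → 175
  B: 63 + 0.6×(128−63) = 63 + 39 = 102 → 102
After the tone: rgb(179, 175, 102) = #b3af66.
A 30% tint moves each channel 30% toward 255:
  R: 179 + 0.3×(255−179) = 179 + 22.8 = 201.8 → 202
  G: 175 + 24 = 199 → 199
  B: 102 + 0.3×(255−102) = 102 + 45.9 = 147.9 → 148
rgb(202, 199, 148) = #cac794.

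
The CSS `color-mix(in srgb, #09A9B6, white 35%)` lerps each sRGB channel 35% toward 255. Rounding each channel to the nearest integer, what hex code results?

#09A9B6 is rgb(9, 169, 182).
Lerp each channel 35% toward 255:
  R: 9 + 86.1 = 95.1 → 95
  G: 169 + 30.1 = 199.1 → 199
  B: 182 + 0.35×(255−182) = 182 + 25.55 = 207.55 → 208
rgb(95, 199, 208) = #5FC7D0.

#5FC7D0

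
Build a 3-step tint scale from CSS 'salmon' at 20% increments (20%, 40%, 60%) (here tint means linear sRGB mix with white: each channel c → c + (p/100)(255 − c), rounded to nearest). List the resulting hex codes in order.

CSS salmon is rgb(250, 128, 114).
20%: (250 + 1 = 251→251, 128 + 25.4 = 153.4→153, 114 + 28.2 = 142.2→142) → #FB998E
40%: (250 + 2 = 252→252, 128 + 50.8 = 178.8→179, 114 + 56.4 = 170.4→170) → #FCB3AA
60%: (250 + 3 = 253→253, 128 + 76.2 = 204.2→204, 114 + 84.6 = 198.6→199) → #FDCCC7

#FB998E, #FCB3AA, #FDCCC7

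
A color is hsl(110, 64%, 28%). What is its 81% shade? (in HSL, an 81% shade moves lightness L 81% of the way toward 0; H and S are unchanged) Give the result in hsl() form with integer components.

hsl(110, 64%, 5%)

L moves 81% from 28 toward 0: 28 − 22.68 = 5.32 → 5.
H and S are unchanged.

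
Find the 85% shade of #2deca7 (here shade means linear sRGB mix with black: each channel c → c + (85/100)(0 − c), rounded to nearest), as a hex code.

#072319

#2deca7 is rgb(45, 236, 167).
An 85% shade moves each channel 85% toward 0:
  R: 45 + 0.85×(0−45) = 45 − 38.25 = 6.75 → 7
  G: 236 − 200.6 = 35.4 → 35
  B: 167 + 0.85×(0−167) = 167 − 141.95 = 25.05 → 25
rgb(7, 35, 25) = #072319.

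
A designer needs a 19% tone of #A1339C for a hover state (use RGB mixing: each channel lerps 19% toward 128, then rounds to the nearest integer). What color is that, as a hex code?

#A1339C is rgb(161, 51, 156).
Lerp each channel 19% toward 128:
  R: 161 + 0.19×(128−161) = 161 − 6.27 = 154.73 → 155
  G: 51 + 14.63 = 65.63 → 66
  B: 156 + 0.19×(128−156) = 156 − 5.32 = 150.68 → 151
rgb(155, 66, 151) = #9B4297.

#9B4297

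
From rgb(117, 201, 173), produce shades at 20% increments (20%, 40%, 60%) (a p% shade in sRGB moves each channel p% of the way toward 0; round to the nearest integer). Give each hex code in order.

#5EA18A, #467968, #2F5045

20%: (117 − 23.4 = 93.6→94, 201 − 40.2 = 160.8→161, 173 − 34.6 = 138.4→138) → #5EA18A
40%: (117 − 46.8 = 70.2→70, 201 − 80.4 = 120.6→121, 173 − 69.2 = 103.8→104) → #467968
60%: (117 − 70.2 = 46.8→47, 201 − 120.6 = 80.4→80, 173 − 103.8 = 69.2→69) → #2F5045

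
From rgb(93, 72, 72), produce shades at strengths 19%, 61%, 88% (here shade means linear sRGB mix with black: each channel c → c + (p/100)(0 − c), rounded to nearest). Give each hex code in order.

19%: (93 − 17.67 = 75.33→75, 72 − 13.68 = 58.32→58, 72 − 13.68 = 58.32→58) → #4b3a3a
61%: (93 − 56.73 = 36.27→36, 72 − 43.92 = 28.08→28, 72 − 43.92 = 28.08→28) → #241c1c
88%: (93 − 81.84 = 11.16→11, 72 − 63.36 = 8.64→9, 72 − 63.36 = 8.64→9) → #0b0909

#4b3a3a, #241c1c, #0b0909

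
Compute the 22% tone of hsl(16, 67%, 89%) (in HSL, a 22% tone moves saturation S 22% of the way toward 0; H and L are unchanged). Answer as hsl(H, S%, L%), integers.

S moves 22% from 67 toward 0: 67 − 14.74 = 52.26 → 52.
H and L are unchanged.

hsl(16, 52%, 89%)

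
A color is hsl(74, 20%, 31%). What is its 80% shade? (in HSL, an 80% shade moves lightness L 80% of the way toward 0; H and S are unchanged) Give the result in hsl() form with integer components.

hsl(74, 20%, 6%)

L moves 80% from 31 toward 0: 31 − 24.8 = 6.2 → 6.
H and S are unchanged.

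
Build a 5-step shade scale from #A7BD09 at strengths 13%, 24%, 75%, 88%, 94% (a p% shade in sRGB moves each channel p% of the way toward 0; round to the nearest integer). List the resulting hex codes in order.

#91A408, #7F9007, #2A2F02, #141701, #0A0B01

#A7BD09 is rgb(167, 189, 9).
13%: (167 − 21.71 = 145.29→145, 189 − 24.57 = 164.43→164, 9 − 1.17 = 7.83→8) → #91A408
24%: (167 − 40.08 = 126.92→127, 189 − 45.36 = 143.64→144, 9 − 2.16 = 6.84→7) → #7F9007
75%: (167 − 125.25 = 41.75→42, 189 − 141.75 = 47.25→47, 9 − 6.75 = 2.25→2) → #2A2F02
88%: (167 − 146.96 = 20.04→20, 189 − 166.32 = 22.68→23, 9 − 7.92 = 1.08→1) → #141701
94%: (167 − 156.98 = 10.02→10, 189 − 177.66 = 11.34→11, 9 − 8.46 = 0.54→1) → #0A0B01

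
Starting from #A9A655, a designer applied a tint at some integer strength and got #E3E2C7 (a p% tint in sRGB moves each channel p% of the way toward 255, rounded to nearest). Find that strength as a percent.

#A9A655 is rgb(169, 166, 85); #E3E2C7 is rgb(227, 226, 199).
On the B channel (widest range): 199 ≈ 85 + (p/100)(255 − 85), so p ≈ 100×(199 − 85)/(255 − 85) = 11400/170 = 67.06.
p = 67 reproduces all three channels after rounding.

67%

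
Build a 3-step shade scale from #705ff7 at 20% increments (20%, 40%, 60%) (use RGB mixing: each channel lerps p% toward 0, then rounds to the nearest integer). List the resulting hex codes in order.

#705ff7 is rgb(112, 95, 247).
20%: (112 − 22.4 = 89.6→90, 95 − 19 = 76→76, 247 − 49.4 = 197.6→198) → #5a4cc6
40%: (112 − 44.8 = 67.2→67, 95 − 38 = 57→57, 247 − 98.8 = 148.2→148) → #433994
60%: (112 − 67.2 = 44.8→45, 95 − 57 = 38→38, 247 − 148.2 = 98.8→99) → #2d2663

#5a4cc6, #433994, #2d2663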